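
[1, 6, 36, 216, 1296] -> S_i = 1*6^i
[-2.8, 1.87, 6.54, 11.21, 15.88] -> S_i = -2.80 + 4.67*i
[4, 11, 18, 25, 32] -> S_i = 4 + 7*i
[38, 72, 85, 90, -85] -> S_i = Random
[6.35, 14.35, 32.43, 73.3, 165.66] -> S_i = 6.35*2.26^i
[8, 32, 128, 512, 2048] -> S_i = 8*4^i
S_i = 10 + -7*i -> [10, 3, -4, -11, -18]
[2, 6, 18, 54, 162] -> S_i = 2*3^i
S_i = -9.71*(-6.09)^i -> [-9.71, 59.13, -360.13, 2193.16, -13356.37]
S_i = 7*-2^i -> [7, -14, 28, -56, 112]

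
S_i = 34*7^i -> [34, 238, 1666, 11662, 81634]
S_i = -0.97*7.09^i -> [-0.97, -6.88, -48.76, -345.71, -2451.08]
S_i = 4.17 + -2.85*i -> [4.17, 1.32, -1.53, -4.38, -7.23]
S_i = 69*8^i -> [69, 552, 4416, 35328, 282624]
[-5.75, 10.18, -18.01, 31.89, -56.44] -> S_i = -5.75*(-1.77)^i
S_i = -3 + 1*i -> [-3, -2, -1, 0, 1]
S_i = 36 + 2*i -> [36, 38, 40, 42, 44]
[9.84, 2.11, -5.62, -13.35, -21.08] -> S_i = 9.84 + -7.73*i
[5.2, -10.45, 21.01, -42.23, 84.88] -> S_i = 5.20*(-2.01)^i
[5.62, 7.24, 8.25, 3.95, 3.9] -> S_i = Random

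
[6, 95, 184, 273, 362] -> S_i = 6 + 89*i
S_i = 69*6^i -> [69, 414, 2484, 14904, 89424]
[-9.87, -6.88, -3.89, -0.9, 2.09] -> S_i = -9.87 + 2.99*i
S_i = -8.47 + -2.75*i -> [-8.47, -11.22, -13.97, -16.72, -19.47]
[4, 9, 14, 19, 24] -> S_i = 4 + 5*i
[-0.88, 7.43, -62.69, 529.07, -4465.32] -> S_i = -0.88*(-8.44)^i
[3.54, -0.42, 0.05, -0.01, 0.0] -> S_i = 3.54*(-0.12)^i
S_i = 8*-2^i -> [8, -16, 32, -64, 128]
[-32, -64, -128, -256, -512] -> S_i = -32*2^i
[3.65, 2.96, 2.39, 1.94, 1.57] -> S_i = 3.65*0.81^i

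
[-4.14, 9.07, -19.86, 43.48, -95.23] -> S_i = -4.14*(-2.19)^i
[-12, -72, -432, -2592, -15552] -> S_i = -12*6^i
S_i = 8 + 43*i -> [8, 51, 94, 137, 180]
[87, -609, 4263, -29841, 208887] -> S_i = 87*-7^i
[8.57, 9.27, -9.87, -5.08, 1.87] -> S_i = Random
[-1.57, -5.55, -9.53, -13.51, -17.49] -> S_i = -1.57 + -3.98*i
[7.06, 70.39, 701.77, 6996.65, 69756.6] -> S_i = 7.06*9.97^i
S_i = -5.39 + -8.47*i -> [-5.39, -13.86, -22.33, -30.8, -39.27]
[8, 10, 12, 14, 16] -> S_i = 8 + 2*i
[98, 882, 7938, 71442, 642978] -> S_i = 98*9^i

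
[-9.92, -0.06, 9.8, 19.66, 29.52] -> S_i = -9.92 + 9.86*i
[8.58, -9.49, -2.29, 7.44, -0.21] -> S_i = Random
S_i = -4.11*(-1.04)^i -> [-4.11, 4.27, -4.45, 4.62, -4.81]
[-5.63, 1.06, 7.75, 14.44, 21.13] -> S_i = -5.63 + 6.69*i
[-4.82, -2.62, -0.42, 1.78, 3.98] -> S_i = -4.82 + 2.20*i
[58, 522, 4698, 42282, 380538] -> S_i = 58*9^i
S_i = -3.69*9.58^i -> [-3.69, -35.35, -338.65, -3244.31, -31080.53]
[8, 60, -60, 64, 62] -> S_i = Random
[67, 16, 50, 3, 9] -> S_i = Random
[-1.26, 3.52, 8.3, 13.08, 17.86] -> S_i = -1.26 + 4.78*i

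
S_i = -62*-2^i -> [-62, 124, -248, 496, -992]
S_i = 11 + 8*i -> [11, 19, 27, 35, 43]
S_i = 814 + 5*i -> [814, 819, 824, 829, 834]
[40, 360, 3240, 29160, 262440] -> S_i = 40*9^i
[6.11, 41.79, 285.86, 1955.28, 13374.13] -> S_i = 6.11*6.84^i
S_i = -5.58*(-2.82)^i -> [-5.58, 15.74, -44.37, 125.14, -352.88]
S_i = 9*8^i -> [9, 72, 576, 4608, 36864]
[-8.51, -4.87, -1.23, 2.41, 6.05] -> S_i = -8.51 + 3.64*i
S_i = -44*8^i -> [-44, -352, -2816, -22528, -180224]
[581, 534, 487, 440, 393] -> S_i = 581 + -47*i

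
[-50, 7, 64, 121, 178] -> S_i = -50 + 57*i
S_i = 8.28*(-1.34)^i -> [8.28, -11.1, 14.87, -19.92, 26.7]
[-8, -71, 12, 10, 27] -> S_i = Random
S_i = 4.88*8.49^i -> [4.88, 41.43, 351.75, 2986.37, 25354.24]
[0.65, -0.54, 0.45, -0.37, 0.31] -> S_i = 0.65*(-0.83)^i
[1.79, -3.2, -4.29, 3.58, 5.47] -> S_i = Random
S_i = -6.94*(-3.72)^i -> [-6.94, 25.82, -96.04, 357.26, -1329.02]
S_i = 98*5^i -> [98, 490, 2450, 12250, 61250]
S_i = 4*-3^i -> [4, -12, 36, -108, 324]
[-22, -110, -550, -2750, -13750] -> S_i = -22*5^i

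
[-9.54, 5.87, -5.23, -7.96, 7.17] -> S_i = Random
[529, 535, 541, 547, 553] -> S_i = 529 + 6*i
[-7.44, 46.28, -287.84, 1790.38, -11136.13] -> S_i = -7.44*(-6.22)^i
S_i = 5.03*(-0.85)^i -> [5.03, -4.28, 3.63, -3.09, 2.63]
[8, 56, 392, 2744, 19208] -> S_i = 8*7^i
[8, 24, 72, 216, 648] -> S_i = 8*3^i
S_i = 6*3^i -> [6, 18, 54, 162, 486]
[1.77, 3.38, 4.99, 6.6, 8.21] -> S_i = 1.77 + 1.61*i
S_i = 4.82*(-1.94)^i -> [4.82, -9.35, 18.14, -35.19, 68.27]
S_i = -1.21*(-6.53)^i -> [-1.21, 7.9, -51.6, 336.92, -2200.08]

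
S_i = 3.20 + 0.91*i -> [3.2, 4.11, 5.02, 5.93, 6.84]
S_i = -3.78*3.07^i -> [-3.78, -11.6, -35.63, -109.37, -335.77]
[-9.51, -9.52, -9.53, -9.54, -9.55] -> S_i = -9.51 + -0.01*i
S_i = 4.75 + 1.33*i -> [4.75, 6.08, 7.41, 8.74, 10.07]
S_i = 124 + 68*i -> [124, 192, 260, 328, 396]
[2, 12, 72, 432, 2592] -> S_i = 2*6^i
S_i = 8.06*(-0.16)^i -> [8.06, -1.29, 0.21, -0.03, 0.01]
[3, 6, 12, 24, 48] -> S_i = 3*2^i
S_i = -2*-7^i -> [-2, 14, -98, 686, -4802]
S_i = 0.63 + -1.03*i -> [0.63, -0.4, -1.43, -2.46, -3.49]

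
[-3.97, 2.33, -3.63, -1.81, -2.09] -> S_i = Random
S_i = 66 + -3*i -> [66, 63, 60, 57, 54]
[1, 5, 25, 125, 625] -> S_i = 1*5^i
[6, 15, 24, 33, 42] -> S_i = 6 + 9*i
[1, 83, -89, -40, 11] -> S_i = Random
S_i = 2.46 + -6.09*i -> [2.46, -3.63, -9.72, -15.81, -21.9]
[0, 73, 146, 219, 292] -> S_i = 0 + 73*i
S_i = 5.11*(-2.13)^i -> [5.11, -10.88, 23.18, -49.38, 105.18]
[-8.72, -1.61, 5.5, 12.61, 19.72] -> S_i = -8.72 + 7.11*i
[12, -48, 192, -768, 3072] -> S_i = 12*-4^i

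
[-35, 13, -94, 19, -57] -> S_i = Random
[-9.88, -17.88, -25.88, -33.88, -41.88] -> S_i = -9.88 + -8.00*i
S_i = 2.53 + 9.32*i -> [2.53, 11.85, 21.17, 30.49, 39.81]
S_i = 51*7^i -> [51, 357, 2499, 17493, 122451]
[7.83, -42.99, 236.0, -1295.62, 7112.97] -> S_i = 7.83*(-5.49)^i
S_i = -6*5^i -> [-6, -30, -150, -750, -3750]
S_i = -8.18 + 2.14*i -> [-8.18, -6.04, -3.9, -1.76, 0.38]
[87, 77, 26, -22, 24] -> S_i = Random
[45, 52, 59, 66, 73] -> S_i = 45 + 7*i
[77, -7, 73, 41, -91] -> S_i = Random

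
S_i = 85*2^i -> [85, 170, 340, 680, 1360]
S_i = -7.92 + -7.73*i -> [-7.92, -15.65, -23.38, -31.11, -38.84]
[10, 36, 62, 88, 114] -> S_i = 10 + 26*i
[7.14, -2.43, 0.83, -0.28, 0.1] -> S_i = 7.14*(-0.34)^i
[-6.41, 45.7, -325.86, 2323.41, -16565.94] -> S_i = -6.41*(-7.13)^i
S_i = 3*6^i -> [3, 18, 108, 648, 3888]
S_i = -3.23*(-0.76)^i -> [-3.23, 2.45, -1.87, 1.42, -1.08]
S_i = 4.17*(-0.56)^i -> [4.17, -2.34, 1.31, -0.73, 0.41]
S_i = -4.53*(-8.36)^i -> [-4.53, 37.87, -316.6, 2646.78, -22127.04]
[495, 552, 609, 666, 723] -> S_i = 495 + 57*i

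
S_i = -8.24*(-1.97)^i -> [-8.24, 16.23, -31.98, 63.0, -124.11]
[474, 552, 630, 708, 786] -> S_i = 474 + 78*i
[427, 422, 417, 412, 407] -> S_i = 427 + -5*i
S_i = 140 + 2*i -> [140, 142, 144, 146, 148]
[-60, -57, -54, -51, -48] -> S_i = -60 + 3*i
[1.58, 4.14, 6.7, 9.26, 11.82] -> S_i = 1.58 + 2.56*i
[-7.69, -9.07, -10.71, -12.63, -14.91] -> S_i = -7.69*1.18^i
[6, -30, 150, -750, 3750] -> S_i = 6*-5^i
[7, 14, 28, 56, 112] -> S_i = 7*2^i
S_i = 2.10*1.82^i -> [2.1, 3.82, 6.96, 12.66, 23.04]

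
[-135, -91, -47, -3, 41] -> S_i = -135 + 44*i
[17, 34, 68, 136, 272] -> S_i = 17*2^i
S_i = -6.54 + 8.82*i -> [-6.54, 2.28, 11.1, 19.92, 28.74]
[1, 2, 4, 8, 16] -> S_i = 1*2^i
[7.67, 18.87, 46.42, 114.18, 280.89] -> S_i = 7.67*2.46^i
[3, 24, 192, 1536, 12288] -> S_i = 3*8^i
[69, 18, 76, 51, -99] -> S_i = Random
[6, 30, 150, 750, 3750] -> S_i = 6*5^i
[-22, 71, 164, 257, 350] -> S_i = -22 + 93*i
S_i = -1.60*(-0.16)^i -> [-1.6, 0.26, -0.04, 0.01, -0.0]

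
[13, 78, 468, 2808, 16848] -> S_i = 13*6^i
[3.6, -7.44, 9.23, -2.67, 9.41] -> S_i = Random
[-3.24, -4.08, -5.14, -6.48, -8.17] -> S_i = -3.24*1.26^i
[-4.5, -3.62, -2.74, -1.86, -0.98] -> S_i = -4.50 + 0.88*i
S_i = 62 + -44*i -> [62, 18, -26, -70, -114]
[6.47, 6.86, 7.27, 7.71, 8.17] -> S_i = 6.47*1.06^i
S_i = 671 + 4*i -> [671, 675, 679, 683, 687]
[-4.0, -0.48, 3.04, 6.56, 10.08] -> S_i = -4.00 + 3.52*i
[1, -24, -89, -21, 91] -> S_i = Random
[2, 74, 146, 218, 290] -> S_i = 2 + 72*i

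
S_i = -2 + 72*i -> [-2, 70, 142, 214, 286]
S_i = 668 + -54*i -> [668, 614, 560, 506, 452]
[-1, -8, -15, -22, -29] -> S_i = -1 + -7*i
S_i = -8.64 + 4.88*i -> [-8.64, -3.76, 1.12, 6.0, 10.88]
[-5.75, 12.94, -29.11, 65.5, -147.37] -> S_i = -5.75*(-2.25)^i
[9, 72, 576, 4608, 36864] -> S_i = 9*8^i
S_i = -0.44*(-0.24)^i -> [-0.44, 0.11, -0.03, 0.01, -0.0]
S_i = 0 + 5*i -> [0, 5, 10, 15, 20]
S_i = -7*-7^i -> [-7, 49, -343, 2401, -16807]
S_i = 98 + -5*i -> [98, 93, 88, 83, 78]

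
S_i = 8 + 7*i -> [8, 15, 22, 29, 36]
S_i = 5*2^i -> [5, 10, 20, 40, 80]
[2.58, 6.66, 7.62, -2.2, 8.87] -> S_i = Random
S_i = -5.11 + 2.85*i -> [-5.11, -2.26, 0.59, 3.44, 6.29]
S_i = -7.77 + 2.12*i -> [-7.77, -5.65, -3.53, -1.41, 0.71]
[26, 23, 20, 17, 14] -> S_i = 26 + -3*i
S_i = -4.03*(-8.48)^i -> [-4.03, 34.17, -289.8, 2457.49, -20839.56]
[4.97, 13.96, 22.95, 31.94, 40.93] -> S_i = 4.97 + 8.99*i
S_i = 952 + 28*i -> [952, 980, 1008, 1036, 1064]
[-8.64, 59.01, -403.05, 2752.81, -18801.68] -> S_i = -8.64*(-6.83)^i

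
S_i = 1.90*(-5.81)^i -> [1.9, -11.04, 64.14, -372.63, 2165.0]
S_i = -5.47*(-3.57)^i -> [-5.47, 19.53, -69.71, 248.88, -888.51]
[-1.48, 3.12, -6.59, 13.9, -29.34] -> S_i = -1.48*(-2.11)^i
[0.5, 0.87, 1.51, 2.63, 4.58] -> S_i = 0.50*1.74^i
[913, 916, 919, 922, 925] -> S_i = 913 + 3*i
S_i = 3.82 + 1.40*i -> [3.82, 5.22, 6.62, 8.02, 9.42]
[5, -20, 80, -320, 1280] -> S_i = 5*-4^i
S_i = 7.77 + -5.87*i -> [7.77, 1.9, -3.97, -9.84, -15.71]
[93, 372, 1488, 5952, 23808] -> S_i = 93*4^i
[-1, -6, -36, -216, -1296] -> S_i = -1*6^i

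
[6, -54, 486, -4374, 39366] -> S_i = 6*-9^i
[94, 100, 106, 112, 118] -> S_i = 94 + 6*i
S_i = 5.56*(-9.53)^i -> [5.56, -52.99, 504.96, -4812.31, 45861.3]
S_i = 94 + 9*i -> [94, 103, 112, 121, 130]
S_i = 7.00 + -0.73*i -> [7.0, 6.27, 5.54, 4.81, 4.08]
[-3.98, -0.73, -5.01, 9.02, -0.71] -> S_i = Random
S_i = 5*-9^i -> [5, -45, 405, -3645, 32805]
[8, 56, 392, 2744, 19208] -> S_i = 8*7^i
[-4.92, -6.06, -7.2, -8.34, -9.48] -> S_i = -4.92 + -1.14*i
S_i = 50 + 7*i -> [50, 57, 64, 71, 78]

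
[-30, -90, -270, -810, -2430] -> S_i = -30*3^i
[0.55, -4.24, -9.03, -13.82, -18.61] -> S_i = 0.55 + -4.79*i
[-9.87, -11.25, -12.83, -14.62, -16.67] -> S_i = -9.87*1.14^i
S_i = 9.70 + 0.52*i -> [9.7, 10.22, 10.74, 11.26, 11.78]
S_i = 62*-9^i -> [62, -558, 5022, -45198, 406782]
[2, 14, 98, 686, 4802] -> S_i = 2*7^i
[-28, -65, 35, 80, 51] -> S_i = Random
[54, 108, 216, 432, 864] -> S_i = 54*2^i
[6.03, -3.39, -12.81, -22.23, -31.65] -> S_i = 6.03 + -9.42*i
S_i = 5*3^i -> [5, 15, 45, 135, 405]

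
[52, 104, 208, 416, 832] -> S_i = 52*2^i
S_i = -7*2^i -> [-7, -14, -28, -56, -112]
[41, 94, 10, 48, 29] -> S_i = Random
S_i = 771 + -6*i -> [771, 765, 759, 753, 747]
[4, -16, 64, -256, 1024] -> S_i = 4*-4^i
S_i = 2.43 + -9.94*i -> [2.43, -7.51, -17.45, -27.39, -37.33]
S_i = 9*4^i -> [9, 36, 144, 576, 2304]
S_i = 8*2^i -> [8, 16, 32, 64, 128]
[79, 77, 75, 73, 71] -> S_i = 79 + -2*i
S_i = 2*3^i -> [2, 6, 18, 54, 162]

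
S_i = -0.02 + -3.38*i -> [-0.02, -3.4, -6.78, -10.16, -13.54]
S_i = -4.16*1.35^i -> [-4.16, -5.62, -7.58, -10.24, -13.82]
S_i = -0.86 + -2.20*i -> [-0.86, -3.06, -5.26, -7.46, -9.66]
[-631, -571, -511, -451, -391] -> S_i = -631 + 60*i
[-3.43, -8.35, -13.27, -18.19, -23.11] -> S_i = -3.43 + -4.92*i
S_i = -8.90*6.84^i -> [-8.9, -60.88, -416.39, -2848.12, -19481.14]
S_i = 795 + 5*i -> [795, 800, 805, 810, 815]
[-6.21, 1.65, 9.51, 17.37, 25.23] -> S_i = -6.21 + 7.86*i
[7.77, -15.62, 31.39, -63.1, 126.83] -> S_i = 7.77*(-2.01)^i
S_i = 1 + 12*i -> [1, 13, 25, 37, 49]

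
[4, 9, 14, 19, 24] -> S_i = 4 + 5*i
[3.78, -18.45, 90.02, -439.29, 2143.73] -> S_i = 3.78*(-4.88)^i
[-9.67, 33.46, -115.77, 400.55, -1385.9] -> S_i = -9.67*(-3.46)^i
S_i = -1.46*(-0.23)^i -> [-1.46, 0.34, -0.08, 0.02, -0.0]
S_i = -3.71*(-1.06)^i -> [-3.71, 3.93, -4.17, 4.42, -4.68]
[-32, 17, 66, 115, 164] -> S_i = -32 + 49*i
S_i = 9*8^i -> [9, 72, 576, 4608, 36864]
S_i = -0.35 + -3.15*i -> [-0.35, -3.5, -6.65, -9.8, -12.95]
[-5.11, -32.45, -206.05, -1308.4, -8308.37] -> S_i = -5.11*6.35^i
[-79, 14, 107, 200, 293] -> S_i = -79 + 93*i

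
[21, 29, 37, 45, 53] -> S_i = 21 + 8*i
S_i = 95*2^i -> [95, 190, 380, 760, 1520]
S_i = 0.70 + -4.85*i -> [0.7, -4.15, -9.0, -13.85, -18.7]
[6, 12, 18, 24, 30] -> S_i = 6 + 6*i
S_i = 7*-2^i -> [7, -14, 28, -56, 112]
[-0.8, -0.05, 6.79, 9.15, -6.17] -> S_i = Random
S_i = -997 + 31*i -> [-997, -966, -935, -904, -873]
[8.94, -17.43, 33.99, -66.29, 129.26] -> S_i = 8.94*(-1.95)^i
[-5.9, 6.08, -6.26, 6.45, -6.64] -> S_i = -5.90*(-1.03)^i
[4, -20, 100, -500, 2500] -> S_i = 4*-5^i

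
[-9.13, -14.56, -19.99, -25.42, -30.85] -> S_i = -9.13 + -5.43*i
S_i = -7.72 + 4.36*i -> [-7.72, -3.36, 1.0, 5.36, 9.72]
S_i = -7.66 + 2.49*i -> [-7.66, -5.17, -2.68, -0.19, 2.3]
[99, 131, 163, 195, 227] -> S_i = 99 + 32*i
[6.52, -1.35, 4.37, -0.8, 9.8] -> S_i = Random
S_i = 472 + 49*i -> [472, 521, 570, 619, 668]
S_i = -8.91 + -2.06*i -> [-8.91, -10.97, -13.03, -15.09, -17.15]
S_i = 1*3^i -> [1, 3, 9, 27, 81]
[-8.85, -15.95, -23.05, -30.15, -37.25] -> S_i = -8.85 + -7.10*i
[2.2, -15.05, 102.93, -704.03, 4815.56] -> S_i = 2.20*(-6.84)^i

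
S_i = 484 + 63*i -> [484, 547, 610, 673, 736]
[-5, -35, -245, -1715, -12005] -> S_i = -5*7^i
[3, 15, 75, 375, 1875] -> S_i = 3*5^i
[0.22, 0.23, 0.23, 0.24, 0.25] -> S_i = 0.22*1.03^i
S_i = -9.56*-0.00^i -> [-9.56, 0.0, -0.0, 0.0, -0.0]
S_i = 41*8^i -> [41, 328, 2624, 20992, 167936]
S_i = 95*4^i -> [95, 380, 1520, 6080, 24320]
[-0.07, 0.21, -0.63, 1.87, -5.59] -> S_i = -0.07*(-2.99)^i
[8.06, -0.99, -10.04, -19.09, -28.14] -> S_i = 8.06 + -9.05*i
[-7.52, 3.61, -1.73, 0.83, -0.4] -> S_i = -7.52*(-0.48)^i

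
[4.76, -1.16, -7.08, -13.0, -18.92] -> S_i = 4.76 + -5.92*i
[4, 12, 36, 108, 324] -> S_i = 4*3^i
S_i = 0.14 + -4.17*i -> [0.14, -4.03, -8.2, -12.37, -16.54]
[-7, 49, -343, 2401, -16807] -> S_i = -7*-7^i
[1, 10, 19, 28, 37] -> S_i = 1 + 9*i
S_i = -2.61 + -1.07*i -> [-2.61, -3.68, -4.75, -5.82, -6.89]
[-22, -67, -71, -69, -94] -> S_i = Random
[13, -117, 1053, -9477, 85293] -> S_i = 13*-9^i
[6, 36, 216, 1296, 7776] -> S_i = 6*6^i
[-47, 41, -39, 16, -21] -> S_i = Random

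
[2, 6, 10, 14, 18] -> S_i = 2 + 4*i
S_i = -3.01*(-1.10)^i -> [-3.01, 3.31, -3.64, 4.01, -4.41]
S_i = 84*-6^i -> [84, -504, 3024, -18144, 108864]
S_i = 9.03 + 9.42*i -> [9.03, 18.45, 27.87, 37.29, 46.71]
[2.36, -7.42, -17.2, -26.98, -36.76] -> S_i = 2.36 + -9.78*i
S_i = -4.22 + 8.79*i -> [-4.22, 4.57, 13.36, 22.15, 30.94]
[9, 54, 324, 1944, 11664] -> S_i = 9*6^i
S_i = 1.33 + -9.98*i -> [1.33, -8.65, -18.63, -28.61, -38.59]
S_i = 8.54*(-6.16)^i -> [8.54, -52.61, 324.06, -1996.18, 12296.48]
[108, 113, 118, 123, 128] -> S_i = 108 + 5*i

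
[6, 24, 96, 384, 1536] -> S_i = 6*4^i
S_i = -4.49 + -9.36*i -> [-4.49, -13.85, -23.21, -32.57, -41.93]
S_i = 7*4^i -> [7, 28, 112, 448, 1792]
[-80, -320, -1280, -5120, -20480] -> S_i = -80*4^i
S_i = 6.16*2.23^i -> [6.16, 13.74, 30.63, 68.31, 152.34]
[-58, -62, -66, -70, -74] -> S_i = -58 + -4*i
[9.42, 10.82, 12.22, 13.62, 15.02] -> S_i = 9.42 + 1.40*i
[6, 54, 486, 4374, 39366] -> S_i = 6*9^i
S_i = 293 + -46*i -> [293, 247, 201, 155, 109]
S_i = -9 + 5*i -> [-9, -4, 1, 6, 11]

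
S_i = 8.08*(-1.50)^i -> [8.08, -12.12, 18.18, -27.27, 40.9]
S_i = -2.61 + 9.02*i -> [-2.61, 6.41, 15.43, 24.45, 33.47]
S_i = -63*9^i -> [-63, -567, -5103, -45927, -413343]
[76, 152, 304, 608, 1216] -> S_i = 76*2^i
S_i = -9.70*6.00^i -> [-9.7, -58.2, -349.2, -2095.2, -12571.2]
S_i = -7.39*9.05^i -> [-7.39, -66.88, -605.26, -5477.6, -49572.26]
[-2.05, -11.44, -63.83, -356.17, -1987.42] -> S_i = -2.05*5.58^i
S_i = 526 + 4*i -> [526, 530, 534, 538, 542]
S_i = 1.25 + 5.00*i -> [1.25, 6.25, 11.25, 16.25, 21.25]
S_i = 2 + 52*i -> [2, 54, 106, 158, 210]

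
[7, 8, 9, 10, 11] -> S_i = 7 + 1*i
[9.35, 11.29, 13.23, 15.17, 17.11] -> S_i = 9.35 + 1.94*i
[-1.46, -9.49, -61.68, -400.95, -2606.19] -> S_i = -1.46*6.50^i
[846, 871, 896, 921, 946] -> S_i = 846 + 25*i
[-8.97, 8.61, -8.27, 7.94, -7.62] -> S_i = -8.97*(-0.96)^i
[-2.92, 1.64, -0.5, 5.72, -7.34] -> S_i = Random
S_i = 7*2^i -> [7, 14, 28, 56, 112]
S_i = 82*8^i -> [82, 656, 5248, 41984, 335872]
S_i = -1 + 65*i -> [-1, 64, 129, 194, 259]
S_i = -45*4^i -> [-45, -180, -720, -2880, -11520]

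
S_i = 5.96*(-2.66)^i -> [5.96, -15.85, 42.17, -112.17, 298.38]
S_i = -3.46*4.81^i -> [-3.46, -16.64, -80.05, -385.04, -1852.07]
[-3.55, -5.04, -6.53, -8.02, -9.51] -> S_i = -3.55 + -1.49*i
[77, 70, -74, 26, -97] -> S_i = Random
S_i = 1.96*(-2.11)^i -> [1.96, -4.14, 8.73, -18.41, 38.85]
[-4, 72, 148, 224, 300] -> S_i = -4 + 76*i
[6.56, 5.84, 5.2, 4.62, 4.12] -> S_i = 6.56*0.89^i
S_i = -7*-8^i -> [-7, 56, -448, 3584, -28672]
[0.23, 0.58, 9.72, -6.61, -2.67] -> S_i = Random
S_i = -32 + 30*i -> [-32, -2, 28, 58, 88]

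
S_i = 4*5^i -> [4, 20, 100, 500, 2500]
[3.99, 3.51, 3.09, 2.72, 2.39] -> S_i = 3.99*0.88^i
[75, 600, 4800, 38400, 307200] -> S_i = 75*8^i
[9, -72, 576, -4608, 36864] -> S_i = 9*-8^i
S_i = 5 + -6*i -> [5, -1, -7, -13, -19]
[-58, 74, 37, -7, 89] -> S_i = Random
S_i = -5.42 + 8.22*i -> [-5.42, 2.8, 11.02, 19.24, 27.46]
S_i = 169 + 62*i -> [169, 231, 293, 355, 417]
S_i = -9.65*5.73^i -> [-9.65, -55.29, -316.84, -1815.48, -10402.69]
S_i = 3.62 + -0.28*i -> [3.62, 3.34, 3.06, 2.78, 2.5]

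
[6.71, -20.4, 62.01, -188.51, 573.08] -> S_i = 6.71*(-3.04)^i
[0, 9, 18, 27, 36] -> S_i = 0 + 9*i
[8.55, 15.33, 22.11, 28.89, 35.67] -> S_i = 8.55 + 6.78*i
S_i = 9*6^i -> [9, 54, 324, 1944, 11664]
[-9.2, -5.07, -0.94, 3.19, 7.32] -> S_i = -9.20 + 4.13*i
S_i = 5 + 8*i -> [5, 13, 21, 29, 37]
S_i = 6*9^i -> [6, 54, 486, 4374, 39366]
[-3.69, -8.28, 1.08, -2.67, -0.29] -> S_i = Random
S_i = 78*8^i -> [78, 624, 4992, 39936, 319488]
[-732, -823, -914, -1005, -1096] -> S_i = -732 + -91*i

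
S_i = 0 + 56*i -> [0, 56, 112, 168, 224]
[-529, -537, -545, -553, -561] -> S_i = -529 + -8*i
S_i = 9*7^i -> [9, 63, 441, 3087, 21609]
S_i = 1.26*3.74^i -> [1.26, 4.71, 17.62, 65.92, 246.52]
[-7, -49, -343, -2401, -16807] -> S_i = -7*7^i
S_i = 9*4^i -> [9, 36, 144, 576, 2304]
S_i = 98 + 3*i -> [98, 101, 104, 107, 110]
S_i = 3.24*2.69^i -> [3.24, 8.72, 23.44, 63.07, 169.65]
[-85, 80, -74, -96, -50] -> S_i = Random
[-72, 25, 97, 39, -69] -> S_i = Random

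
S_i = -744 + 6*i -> [-744, -738, -732, -726, -720]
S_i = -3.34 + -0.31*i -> [-3.34, -3.65, -3.96, -4.27, -4.58]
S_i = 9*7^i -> [9, 63, 441, 3087, 21609]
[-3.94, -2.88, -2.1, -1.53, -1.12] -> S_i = -3.94*0.73^i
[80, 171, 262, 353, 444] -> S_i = 80 + 91*i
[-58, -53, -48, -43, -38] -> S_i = -58 + 5*i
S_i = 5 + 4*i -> [5, 9, 13, 17, 21]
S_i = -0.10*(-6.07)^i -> [-0.1, 0.61, -3.68, 22.36, -135.75]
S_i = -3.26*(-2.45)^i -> [-3.26, 7.99, -19.57, 47.94, -117.46]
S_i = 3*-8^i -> [3, -24, 192, -1536, 12288]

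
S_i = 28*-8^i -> [28, -224, 1792, -14336, 114688]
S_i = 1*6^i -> [1, 6, 36, 216, 1296]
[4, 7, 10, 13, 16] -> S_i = 4 + 3*i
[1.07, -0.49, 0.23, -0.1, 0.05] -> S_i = 1.07*(-0.46)^i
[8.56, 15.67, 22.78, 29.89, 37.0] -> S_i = 8.56 + 7.11*i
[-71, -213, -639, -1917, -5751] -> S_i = -71*3^i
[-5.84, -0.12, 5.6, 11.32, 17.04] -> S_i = -5.84 + 5.72*i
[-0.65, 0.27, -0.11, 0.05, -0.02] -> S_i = -0.65*(-0.42)^i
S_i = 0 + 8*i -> [0, 8, 16, 24, 32]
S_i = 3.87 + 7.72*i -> [3.87, 11.59, 19.31, 27.03, 34.75]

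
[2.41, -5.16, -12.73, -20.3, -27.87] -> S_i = 2.41 + -7.57*i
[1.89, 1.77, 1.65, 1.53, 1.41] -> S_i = 1.89 + -0.12*i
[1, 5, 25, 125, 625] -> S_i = 1*5^i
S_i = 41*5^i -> [41, 205, 1025, 5125, 25625]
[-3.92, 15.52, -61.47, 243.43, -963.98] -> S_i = -3.92*(-3.96)^i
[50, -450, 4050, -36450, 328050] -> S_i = 50*-9^i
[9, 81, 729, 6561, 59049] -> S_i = 9*9^i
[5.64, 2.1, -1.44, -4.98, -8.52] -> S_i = 5.64 + -3.54*i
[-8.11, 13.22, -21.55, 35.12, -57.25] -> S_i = -8.11*(-1.63)^i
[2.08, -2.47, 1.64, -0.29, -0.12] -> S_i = Random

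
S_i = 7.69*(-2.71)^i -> [7.69, -20.84, 56.48, -153.05, 414.77]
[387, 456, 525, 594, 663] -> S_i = 387 + 69*i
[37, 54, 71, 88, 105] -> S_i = 37 + 17*i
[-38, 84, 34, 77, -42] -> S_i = Random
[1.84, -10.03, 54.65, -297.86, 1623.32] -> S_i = 1.84*(-5.45)^i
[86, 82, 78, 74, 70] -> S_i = 86 + -4*i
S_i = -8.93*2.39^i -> [-8.93, -21.34, -51.01, -121.91, -291.37]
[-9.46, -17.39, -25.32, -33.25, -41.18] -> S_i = -9.46 + -7.93*i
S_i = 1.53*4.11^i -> [1.53, 6.29, 25.84, 106.22, 436.57]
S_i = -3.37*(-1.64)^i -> [-3.37, 5.53, -9.06, 14.86, -24.38]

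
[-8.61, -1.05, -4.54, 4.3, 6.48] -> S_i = Random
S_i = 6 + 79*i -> [6, 85, 164, 243, 322]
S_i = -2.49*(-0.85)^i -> [-2.49, 2.12, -1.8, 1.53, -1.3]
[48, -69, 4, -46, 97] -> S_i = Random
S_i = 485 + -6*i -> [485, 479, 473, 467, 461]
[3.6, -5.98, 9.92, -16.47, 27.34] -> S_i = 3.60*(-1.66)^i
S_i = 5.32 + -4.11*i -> [5.32, 1.21, -2.9, -7.01, -11.12]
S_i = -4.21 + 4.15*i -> [-4.21, -0.06, 4.09, 8.24, 12.39]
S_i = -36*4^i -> [-36, -144, -576, -2304, -9216]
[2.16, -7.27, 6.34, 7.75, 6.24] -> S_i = Random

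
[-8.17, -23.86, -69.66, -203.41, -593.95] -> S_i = -8.17*2.92^i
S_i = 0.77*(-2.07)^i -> [0.77, -1.59, 3.3, -6.83, 14.14]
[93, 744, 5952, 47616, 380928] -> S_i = 93*8^i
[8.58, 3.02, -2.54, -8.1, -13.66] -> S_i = 8.58 + -5.56*i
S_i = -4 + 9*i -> [-4, 5, 14, 23, 32]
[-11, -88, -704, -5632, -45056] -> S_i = -11*8^i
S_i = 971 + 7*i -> [971, 978, 985, 992, 999]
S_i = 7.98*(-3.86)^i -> [7.98, -30.8, 118.9, -458.95, 1771.54]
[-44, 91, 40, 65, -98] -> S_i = Random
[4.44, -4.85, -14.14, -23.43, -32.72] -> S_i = 4.44 + -9.29*i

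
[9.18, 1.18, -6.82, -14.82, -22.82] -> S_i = 9.18 + -8.00*i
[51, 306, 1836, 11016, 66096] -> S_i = 51*6^i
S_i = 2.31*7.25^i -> [2.31, 16.75, 121.42, 880.29, 6382.11]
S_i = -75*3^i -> [-75, -225, -675, -2025, -6075]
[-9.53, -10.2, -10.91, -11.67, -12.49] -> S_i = -9.53*1.07^i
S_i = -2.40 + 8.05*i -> [-2.4, 5.65, 13.7, 21.75, 29.8]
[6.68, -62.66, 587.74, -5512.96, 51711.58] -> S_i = 6.68*(-9.38)^i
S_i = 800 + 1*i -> [800, 801, 802, 803, 804]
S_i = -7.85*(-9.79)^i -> [-7.85, 76.85, -752.38, 7365.76, -72110.82]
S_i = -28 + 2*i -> [-28, -26, -24, -22, -20]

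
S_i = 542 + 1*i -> [542, 543, 544, 545, 546]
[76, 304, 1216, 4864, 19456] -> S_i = 76*4^i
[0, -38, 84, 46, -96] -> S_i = Random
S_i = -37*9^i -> [-37, -333, -2997, -26973, -242757]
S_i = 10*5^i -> [10, 50, 250, 1250, 6250]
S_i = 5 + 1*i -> [5, 6, 7, 8, 9]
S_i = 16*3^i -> [16, 48, 144, 432, 1296]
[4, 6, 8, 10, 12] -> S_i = 4 + 2*i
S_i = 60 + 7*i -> [60, 67, 74, 81, 88]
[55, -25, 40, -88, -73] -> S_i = Random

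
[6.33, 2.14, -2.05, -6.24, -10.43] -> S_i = 6.33 + -4.19*i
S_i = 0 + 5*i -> [0, 5, 10, 15, 20]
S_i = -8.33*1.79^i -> [-8.33, -14.91, -26.69, -47.78, -85.52]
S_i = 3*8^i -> [3, 24, 192, 1536, 12288]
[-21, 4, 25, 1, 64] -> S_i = Random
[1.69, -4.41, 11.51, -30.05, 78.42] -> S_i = 1.69*(-2.61)^i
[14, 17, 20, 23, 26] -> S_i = 14 + 3*i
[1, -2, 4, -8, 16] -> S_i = 1*-2^i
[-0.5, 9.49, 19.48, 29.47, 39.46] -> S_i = -0.50 + 9.99*i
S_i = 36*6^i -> [36, 216, 1296, 7776, 46656]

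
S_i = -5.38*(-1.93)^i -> [-5.38, 10.38, -20.04, 38.68, -74.65]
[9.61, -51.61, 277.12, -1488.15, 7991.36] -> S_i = 9.61*(-5.37)^i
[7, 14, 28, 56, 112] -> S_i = 7*2^i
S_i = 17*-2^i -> [17, -34, 68, -136, 272]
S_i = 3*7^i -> [3, 21, 147, 1029, 7203]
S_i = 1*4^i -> [1, 4, 16, 64, 256]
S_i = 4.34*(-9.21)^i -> [4.34, -39.97, 368.14, -3390.54, 31226.86]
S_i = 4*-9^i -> [4, -36, 324, -2916, 26244]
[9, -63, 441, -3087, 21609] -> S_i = 9*-7^i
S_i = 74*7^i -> [74, 518, 3626, 25382, 177674]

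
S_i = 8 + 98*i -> [8, 106, 204, 302, 400]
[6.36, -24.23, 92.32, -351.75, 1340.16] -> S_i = 6.36*(-3.81)^i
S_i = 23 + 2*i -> [23, 25, 27, 29, 31]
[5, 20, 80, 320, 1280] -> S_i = 5*4^i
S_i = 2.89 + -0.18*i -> [2.89, 2.71, 2.53, 2.35, 2.17]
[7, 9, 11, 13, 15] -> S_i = 7 + 2*i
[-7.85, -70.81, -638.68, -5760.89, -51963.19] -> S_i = -7.85*9.02^i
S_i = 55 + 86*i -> [55, 141, 227, 313, 399]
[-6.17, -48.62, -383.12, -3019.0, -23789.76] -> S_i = -6.17*7.88^i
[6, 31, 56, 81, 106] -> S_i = 6 + 25*i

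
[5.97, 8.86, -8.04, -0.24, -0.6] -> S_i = Random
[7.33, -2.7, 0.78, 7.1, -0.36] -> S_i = Random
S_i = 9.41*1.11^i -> [9.41, 10.45, 11.59, 12.87, 14.29]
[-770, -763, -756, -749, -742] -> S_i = -770 + 7*i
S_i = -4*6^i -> [-4, -24, -144, -864, -5184]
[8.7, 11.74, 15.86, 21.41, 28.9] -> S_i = 8.70*1.35^i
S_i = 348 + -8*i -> [348, 340, 332, 324, 316]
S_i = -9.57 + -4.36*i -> [-9.57, -13.93, -18.29, -22.65, -27.01]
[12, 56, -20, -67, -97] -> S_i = Random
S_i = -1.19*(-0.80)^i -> [-1.19, 0.95, -0.76, 0.61, -0.49]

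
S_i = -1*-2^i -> [-1, 2, -4, 8, -16]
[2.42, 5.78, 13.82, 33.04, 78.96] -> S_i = 2.42*2.39^i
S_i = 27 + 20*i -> [27, 47, 67, 87, 107]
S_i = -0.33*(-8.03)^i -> [-0.33, 2.65, -21.28, 170.87, -1372.07]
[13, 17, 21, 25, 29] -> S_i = 13 + 4*i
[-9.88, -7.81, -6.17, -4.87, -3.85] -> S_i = -9.88*0.79^i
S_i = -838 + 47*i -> [-838, -791, -744, -697, -650]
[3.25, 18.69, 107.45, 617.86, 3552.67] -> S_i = 3.25*5.75^i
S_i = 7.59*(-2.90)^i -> [7.59, -22.01, 63.83, -185.11, 536.83]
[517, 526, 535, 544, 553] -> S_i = 517 + 9*i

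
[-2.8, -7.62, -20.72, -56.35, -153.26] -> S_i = -2.80*2.72^i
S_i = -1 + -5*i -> [-1, -6, -11, -16, -21]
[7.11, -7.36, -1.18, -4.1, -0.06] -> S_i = Random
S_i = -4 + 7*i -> [-4, 3, 10, 17, 24]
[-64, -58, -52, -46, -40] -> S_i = -64 + 6*i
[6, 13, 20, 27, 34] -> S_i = 6 + 7*i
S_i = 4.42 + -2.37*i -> [4.42, 2.05, -0.32, -2.69, -5.06]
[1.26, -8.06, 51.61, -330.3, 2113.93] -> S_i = 1.26*(-6.40)^i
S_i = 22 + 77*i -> [22, 99, 176, 253, 330]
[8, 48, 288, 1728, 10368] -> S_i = 8*6^i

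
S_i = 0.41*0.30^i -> [0.41, 0.12, 0.04, 0.01, 0.0]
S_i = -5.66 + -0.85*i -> [-5.66, -6.51, -7.36, -8.21, -9.06]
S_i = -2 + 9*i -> [-2, 7, 16, 25, 34]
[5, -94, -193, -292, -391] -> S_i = 5 + -99*i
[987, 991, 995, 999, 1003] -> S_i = 987 + 4*i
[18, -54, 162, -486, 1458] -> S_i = 18*-3^i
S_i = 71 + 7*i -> [71, 78, 85, 92, 99]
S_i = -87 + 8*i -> [-87, -79, -71, -63, -55]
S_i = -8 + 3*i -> [-8, -5, -2, 1, 4]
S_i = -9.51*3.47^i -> [-9.51, -33.0, -114.51, -397.35, -1378.79]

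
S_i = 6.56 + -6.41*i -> [6.56, 0.15, -6.26, -12.67, -19.08]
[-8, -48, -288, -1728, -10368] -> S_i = -8*6^i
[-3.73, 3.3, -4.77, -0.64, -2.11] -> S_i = Random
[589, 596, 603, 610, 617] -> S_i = 589 + 7*i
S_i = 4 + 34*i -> [4, 38, 72, 106, 140]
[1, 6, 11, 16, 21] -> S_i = 1 + 5*i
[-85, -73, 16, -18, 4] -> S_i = Random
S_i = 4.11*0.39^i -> [4.11, 1.6, 0.63, 0.24, 0.1]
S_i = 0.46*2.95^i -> [0.46, 1.36, 4.0, 11.81, 34.84]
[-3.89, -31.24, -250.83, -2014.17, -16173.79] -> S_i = -3.89*8.03^i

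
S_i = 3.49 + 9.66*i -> [3.49, 13.15, 22.81, 32.47, 42.13]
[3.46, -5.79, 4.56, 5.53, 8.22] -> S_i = Random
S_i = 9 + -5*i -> [9, 4, -1, -6, -11]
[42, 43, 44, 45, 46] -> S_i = 42 + 1*i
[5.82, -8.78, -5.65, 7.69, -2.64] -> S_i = Random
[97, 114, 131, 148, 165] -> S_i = 97 + 17*i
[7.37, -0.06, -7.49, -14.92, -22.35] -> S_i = 7.37 + -7.43*i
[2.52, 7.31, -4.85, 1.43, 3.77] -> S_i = Random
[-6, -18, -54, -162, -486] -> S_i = -6*3^i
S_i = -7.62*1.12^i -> [-7.62, -8.53, -9.56, -10.71, -11.99]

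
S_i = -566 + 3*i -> [-566, -563, -560, -557, -554]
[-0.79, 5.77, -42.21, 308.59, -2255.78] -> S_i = -0.79*(-7.31)^i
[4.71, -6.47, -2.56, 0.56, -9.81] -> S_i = Random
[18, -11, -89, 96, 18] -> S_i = Random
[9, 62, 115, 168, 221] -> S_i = 9 + 53*i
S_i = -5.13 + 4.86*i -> [-5.13, -0.27, 4.59, 9.45, 14.31]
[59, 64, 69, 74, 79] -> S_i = 59 + 5*i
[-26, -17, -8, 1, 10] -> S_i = -26 + 9*i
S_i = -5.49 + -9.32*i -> [-5.49, -14.81, -24.13, -33.45, -42.77]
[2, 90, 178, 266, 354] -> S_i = 2 + 88*i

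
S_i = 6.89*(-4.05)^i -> [6.89, -27.9, 113.01, -457.7, 1853.7]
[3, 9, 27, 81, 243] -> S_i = 3*3^i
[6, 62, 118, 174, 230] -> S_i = 6 + 56*i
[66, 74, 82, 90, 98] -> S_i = 66 + 8*i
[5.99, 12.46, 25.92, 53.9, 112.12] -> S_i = 5.99*2.08^i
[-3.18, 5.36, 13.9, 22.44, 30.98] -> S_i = -3.18 + 8.54*i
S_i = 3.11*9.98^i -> [3.11, 31.04, 309.76, 3091.38, 30851.95]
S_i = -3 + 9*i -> [-3, 6, 15, 24, 33]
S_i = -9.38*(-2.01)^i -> [-9.38, 18.85, -37.9, 76.17, -153.1]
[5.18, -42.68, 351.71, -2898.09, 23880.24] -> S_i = 5.18*(-8.24)^i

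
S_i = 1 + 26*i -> [1, 27, 53, 79, 105]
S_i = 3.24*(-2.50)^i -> [3.24, -8.1, 20.25, -50.62, 126.56]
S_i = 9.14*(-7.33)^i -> [9.14, -67.0, 491.08, -3599.63, 26385.3]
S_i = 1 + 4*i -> [1, 5, 9, 13, 17]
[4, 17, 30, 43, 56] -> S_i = 4 + 13*i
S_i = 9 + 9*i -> [9, 18, 27, 36, 45]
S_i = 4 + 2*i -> [4, 6, 8, 10, 12]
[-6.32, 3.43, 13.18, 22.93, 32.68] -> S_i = -6.32 + 9.75*i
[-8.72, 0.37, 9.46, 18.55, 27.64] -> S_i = -8.72 + 9.09*i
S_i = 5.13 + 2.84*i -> [5.13, 7.97, 10.81, 13.65, 16.49]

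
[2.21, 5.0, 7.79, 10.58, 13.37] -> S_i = 2.21 + 2.79*i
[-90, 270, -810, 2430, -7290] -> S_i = -90*-3^i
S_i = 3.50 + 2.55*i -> [3.5, 6.05, 8.6, 11.15, 13.7]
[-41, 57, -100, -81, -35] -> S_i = Random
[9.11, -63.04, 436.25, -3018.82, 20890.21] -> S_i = 9.11*(-6.92)^i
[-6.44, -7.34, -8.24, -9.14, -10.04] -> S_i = -6.44 + -0.90*i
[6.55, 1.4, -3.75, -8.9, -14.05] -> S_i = 6.55 + -5.15*i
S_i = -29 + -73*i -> [-29, -102, -175, -248, -321]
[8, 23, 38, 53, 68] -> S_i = 8 + 15*i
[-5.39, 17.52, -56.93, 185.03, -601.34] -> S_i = -5.39*(-3.25)^i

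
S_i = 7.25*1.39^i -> [7.25, 10.08, 14.01, 19.47, 27.06]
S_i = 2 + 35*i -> [2, 37, 72, 107, 142]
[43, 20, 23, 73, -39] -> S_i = Random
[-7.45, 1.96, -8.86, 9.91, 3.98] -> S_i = Random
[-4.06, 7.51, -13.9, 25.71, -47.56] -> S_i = -4.06*(-1.85)^i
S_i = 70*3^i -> [70, 210, 630, 1890, 5670]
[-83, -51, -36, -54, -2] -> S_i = Random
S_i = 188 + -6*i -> [188, 182, 176, 170, 164]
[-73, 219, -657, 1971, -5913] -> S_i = -73*-3^i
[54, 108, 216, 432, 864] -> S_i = 54*2^i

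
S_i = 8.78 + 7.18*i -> [8.78, 15.96, 23.14, 30.32, 37.5]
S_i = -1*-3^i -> [-1, 3, -9, 27, -81]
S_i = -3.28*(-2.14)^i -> [-3.28, 7.02, -15.02, 32.15, -68.79]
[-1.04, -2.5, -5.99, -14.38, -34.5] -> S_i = -1.04*2.40^i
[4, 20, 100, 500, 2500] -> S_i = 4*5^i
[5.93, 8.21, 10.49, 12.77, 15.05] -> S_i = 5.93 + 2.28*i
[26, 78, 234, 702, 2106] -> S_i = 26*3^i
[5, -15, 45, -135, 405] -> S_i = 5*-3^i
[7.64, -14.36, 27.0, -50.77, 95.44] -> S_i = 7.64*(-1.88)^i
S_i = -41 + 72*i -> [-41, 31, 103, 175, 247]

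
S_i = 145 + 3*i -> [145, 148, 151, 154, 157]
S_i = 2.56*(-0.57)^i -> [2.56, -1.46, 0.83, -0.47, 0.27]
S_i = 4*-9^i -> [4, -36, 324, -2916, 26244]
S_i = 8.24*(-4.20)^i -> [8.24, -34.61, 145.35, -610.49, 2564.04]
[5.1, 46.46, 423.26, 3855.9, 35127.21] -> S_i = 5.10*9.11^i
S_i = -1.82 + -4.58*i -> [-1.82, -6.4, -10.98, -15.56, -20.14]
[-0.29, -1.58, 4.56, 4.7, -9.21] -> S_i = Random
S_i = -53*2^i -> [-53, -106, -212, -424, -848]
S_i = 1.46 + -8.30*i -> [1.46, -6.84, -15.14, -23.44, -31.74]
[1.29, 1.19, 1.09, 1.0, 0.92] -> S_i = 1.29*0.92^i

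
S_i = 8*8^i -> [8, 64, 512, 4096, 32768]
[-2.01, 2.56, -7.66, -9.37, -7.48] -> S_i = Random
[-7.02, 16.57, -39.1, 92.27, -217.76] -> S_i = -7.02*(-2.36)^i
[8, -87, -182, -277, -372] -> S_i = 8 + -95*i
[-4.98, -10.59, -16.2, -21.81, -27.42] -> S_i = -4.98 + -5.61*i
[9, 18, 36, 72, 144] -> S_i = 9*2^i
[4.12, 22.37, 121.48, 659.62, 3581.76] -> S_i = 4.12*5.43^i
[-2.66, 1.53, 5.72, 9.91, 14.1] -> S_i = -2.66 + 4.19*i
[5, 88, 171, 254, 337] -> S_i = 5 + 83*i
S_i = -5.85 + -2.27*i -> [-5.85, -8.12, -10.39, -12.66, -14.93]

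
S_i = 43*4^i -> [43, 172, 688, 2752, 11008]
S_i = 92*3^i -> [92, 276, 828, 2484, 7452]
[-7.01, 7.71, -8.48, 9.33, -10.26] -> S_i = -7.01*(-1.10)^i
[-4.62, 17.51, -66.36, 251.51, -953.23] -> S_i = -4.62*(-3.79)^i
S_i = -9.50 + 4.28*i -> [-9.5, -5.22, -0.94, 3.34, 7.62]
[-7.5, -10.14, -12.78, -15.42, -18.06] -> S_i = -7.50 + -2.64*i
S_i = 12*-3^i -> [12, -36, 108, -324, 972]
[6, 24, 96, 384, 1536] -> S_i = 6*4^i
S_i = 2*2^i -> [2, 4, 8, 16, 32]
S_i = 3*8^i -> [3, 24, 192, 1536, 12288]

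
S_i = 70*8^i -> [70, 560, 4480, 35840, 286720]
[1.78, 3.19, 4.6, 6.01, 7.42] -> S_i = 1.78 + 1.41*i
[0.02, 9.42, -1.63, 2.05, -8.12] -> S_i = Random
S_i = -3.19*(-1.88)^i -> [-3.19, 6.0, -11.27, 21.2, -39.85]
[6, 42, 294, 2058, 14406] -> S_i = 6*7^i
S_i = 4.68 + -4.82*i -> [4.68, -0.14, -4.96, -9.78, -14.6]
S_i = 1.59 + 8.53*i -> [1.59, 10.12, 18.65, 27.18, 35.71]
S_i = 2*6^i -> [2, 12, 72, 432, 2592]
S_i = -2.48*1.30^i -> [-2.48, -3.22, -4.19, -5.45, -7.08]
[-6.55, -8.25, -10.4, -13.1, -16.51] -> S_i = -6.55*1.26^i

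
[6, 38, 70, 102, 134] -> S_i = 6 + 32*i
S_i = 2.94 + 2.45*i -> [2.94, 5.39, 7.84, 10.29, 12.74]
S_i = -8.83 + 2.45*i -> [-8.83, -6.38, -3.93, -1.48, 0.97]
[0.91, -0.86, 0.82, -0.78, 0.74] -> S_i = 0.91*(-0.95)^i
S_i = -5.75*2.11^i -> [-5.75, -12.13, -25.6, -54.02, -113.97]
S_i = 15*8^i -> [15, 120, 960, 7680, 61440]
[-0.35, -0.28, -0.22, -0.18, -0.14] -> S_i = -0.35*0.80^i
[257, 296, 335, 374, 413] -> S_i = 257 + 39*i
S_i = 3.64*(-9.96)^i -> [3.64, -36.25, 361.09, -3596.49, 35821.09]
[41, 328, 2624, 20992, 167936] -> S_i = 41*8^i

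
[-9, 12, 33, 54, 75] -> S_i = -9 + 21*i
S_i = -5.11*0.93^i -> [-5.11, -4.75, -4.42, -4.11, -3.82]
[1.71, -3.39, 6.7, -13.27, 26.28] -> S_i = 1.71*(-1.98)^i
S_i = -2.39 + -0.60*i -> [-2.39, -2.99, -3.59, -4.19, -4.79]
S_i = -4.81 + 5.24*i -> [-4.81, 0.43, 5.67, 10.91, 16.15]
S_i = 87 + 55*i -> [87, 142, 197, 252, 307]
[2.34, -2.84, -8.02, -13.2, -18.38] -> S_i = 2.34 + -5.18*i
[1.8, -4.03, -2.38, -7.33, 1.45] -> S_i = Random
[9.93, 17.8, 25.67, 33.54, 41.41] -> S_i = 9.93 + 7.87*i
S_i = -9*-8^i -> [-9, 72, -576, 4608, -36864]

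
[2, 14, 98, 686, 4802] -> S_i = 2*7^i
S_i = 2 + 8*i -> [2, 10, 18, 26, 34]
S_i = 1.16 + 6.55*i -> [1.16, 7.71, 14.26, 20.81, 27.36]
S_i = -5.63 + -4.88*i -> [-5.63, -10.51, -15.39, -20.27, -25.15]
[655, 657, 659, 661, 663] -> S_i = 655 + 2*i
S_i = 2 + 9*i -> [2, 11, 20, 29, 38]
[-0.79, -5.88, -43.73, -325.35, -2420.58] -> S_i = -0.79*7.44^i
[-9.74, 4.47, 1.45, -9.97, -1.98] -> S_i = Random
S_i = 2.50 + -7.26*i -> [2.5, -4.76, -12.02, -19.28, -26.54]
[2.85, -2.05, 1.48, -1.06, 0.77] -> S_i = 2.85*(-0.72)^i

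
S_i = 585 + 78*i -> [585, 663, 741, 819, 897]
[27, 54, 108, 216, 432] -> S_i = 27*2^i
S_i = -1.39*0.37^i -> [-1.39, -0.51, -0.19, -0.07, -0.03]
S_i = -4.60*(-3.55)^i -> [-4.6, 16.33, -57.97, 205.8, -730.59]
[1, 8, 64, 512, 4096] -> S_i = 1*8^i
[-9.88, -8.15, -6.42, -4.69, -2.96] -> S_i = -9.88 + 1.73*i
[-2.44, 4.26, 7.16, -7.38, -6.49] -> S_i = Random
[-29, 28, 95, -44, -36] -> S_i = Random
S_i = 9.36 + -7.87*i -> [9.36, 1.49, -6.38, -14.25, -22.12]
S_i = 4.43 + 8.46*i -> [4.43, 12.89, 21.35, 29.81, 38.27]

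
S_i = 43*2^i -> [43, 86, 172, 344, 688]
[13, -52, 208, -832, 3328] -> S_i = 13*-4^i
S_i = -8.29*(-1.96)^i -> [-8.29, 16.25, -31.85, 62.42, -122.34]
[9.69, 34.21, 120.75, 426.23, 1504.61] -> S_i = 9.69*3.53^i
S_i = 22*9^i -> [22, 198, 1782, 16038, 144342]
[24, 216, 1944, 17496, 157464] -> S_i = 24*9^i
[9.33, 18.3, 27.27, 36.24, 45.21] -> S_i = 9.33 + 8.97*i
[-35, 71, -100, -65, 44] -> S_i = Random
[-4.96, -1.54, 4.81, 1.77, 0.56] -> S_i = Random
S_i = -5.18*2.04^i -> [-5.18, -10.57, -21.56, -43.98, -89.71]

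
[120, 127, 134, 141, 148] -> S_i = 120 + 7*i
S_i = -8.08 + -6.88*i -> [-8.08, -14.96, -21.84, -28.72, -35.6]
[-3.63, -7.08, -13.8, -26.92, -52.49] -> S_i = -3.63*1.95^i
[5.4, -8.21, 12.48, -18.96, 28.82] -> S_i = 5.40*(-1.52)^i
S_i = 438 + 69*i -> [438, 507, 576, 645, 714]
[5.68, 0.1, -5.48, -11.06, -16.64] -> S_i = 5.68 + -5.58*i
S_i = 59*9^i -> [59, 531, 4779, 43011, 387099]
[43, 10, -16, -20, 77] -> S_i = Random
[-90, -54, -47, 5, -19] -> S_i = Random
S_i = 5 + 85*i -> [5, 90, 175, 260, 345]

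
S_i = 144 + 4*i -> [144, 148, 152, 156, 160]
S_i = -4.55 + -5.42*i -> [-4.55, -9.97, -15.39, -20.81, -26.23]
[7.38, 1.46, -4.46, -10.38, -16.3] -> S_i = 7.38 + -5.92*i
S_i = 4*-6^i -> [4, -24, 144, -864, 5184]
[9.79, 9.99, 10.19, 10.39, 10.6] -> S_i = 9.79*1.02^i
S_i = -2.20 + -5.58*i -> [-2.2, -7.78, -13.36, -18.94, -24.52]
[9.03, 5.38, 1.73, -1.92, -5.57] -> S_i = 9.03 + -3.65*i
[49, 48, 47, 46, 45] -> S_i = 49 + -1*i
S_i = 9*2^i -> [9, 18, 36, 72, 144]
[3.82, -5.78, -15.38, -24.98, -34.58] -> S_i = 3.82 + -9.60*i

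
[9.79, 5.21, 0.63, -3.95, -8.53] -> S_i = 9.79 + -4.58*i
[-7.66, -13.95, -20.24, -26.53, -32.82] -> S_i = -7.66 + -6.29*i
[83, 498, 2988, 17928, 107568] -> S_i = 83*6^i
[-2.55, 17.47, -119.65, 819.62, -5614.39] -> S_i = -2.55*(-6.85)^i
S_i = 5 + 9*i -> [5, 14, 23, 32, 41]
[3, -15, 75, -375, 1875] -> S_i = 3*-5^i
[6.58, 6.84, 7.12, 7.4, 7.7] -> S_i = 6.58*1.04^i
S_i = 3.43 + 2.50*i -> [3.43, 5.93, 8.43, 10.93, 13.43]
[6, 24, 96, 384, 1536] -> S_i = 6*4^i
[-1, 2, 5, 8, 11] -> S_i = -1 + 3*i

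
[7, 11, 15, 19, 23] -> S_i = 7 + 4*i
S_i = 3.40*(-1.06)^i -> [3.4, -3.6, 3.82, -4.05, 4.29]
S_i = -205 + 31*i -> [-205, -174, -143, -112, -81]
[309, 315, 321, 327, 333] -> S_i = 309 + 6*i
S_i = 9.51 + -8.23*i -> [9.51, 1.28, -6.95, -15.18, -23.41]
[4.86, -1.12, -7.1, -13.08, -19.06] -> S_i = 4.86 + -5.98*i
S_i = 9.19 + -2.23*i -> [9.19, 6.96, 4.73, 2.5, 0.27]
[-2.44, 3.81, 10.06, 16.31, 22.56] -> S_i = -2.44 + 6.25*i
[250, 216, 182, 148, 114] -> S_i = 250 + -34*i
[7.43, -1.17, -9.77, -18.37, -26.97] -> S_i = 7.43 + -8.60*i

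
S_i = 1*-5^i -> [1, -5, 25, -125, 625]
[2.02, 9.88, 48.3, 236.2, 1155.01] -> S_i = 2.02*4.89^i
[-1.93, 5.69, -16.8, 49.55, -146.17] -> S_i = -1.93*(-2.95)^i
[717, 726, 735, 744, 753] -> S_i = 717 + 9*i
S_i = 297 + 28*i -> [297, 325, 353, 381, 409]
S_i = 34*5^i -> [34, 170, 850, 4250, 21250]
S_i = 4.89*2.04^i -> [4.89, 9.98, 20.35, 41.51, 84.69]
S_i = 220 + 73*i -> [220, 293, 366, 439, 512]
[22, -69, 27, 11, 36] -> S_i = Random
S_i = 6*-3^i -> [6, -18, 54, -162, 486]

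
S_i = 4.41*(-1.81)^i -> [4.41, -7.98, 14.45, -26.15, 47.33]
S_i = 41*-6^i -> [41, -246, 1476, -8856, 53136]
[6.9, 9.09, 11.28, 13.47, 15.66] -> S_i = 6.90 + 2.19*i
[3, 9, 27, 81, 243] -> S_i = 3*3^i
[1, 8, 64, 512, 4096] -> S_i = 1*8^i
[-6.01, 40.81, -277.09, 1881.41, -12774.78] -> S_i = -6.01*(-6.79)^i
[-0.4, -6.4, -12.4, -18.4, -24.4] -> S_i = -0.40 + -6.00*i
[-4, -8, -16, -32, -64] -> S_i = -4*2^i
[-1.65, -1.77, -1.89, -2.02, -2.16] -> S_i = -1.65*1.07^i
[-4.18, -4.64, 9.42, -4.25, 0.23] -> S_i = Random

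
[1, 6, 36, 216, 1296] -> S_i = 1*6^i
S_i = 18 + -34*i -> [18, -16, -50, -84, -118]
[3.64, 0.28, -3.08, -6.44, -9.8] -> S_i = 3.64 + -3.36*i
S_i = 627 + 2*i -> [627, 629, 631, 633, 635]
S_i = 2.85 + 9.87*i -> [2.85, 12.72, 22.59, 32.46, 42.33]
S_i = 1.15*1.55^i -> [1.15, 1.78, 2.76, 4.28, 6.64]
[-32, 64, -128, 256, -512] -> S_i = -32*-2^i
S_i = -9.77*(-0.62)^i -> [-9.77, 6.06, -3.76, 2.33, -1.44]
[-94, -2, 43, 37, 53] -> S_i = Random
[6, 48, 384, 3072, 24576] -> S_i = 6*8^i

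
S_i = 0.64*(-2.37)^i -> [0.64, -1.52, 3.59, -8.52, 20.19]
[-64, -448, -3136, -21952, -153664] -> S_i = -64*7^i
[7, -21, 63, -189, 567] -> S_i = 7*-3^i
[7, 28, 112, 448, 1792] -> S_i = 7*4^i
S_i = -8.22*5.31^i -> [-8.22, -43.65, -231.77, -1230.71, -6535.06]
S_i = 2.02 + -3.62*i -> [2.02, -1.6, -5.22, -8.84, -12.46]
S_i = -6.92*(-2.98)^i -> [-6.92, 20.62, -61.45, 183.13, -545.72]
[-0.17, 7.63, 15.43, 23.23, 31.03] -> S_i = -0.17 + 7.80*i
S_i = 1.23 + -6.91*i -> [1.23, -5.68, -12.59, -19.5, -26.41]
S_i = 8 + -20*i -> [8, -12, -32, -52, -72]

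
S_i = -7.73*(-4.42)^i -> [-7.73, 34.17, -151.02, 667.49, -2950.32]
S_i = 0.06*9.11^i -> [0.06, 0.55, 4.98, 45.36, 413.26]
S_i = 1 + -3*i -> [1, -2, -5, -8, -11]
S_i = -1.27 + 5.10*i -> [-1.27, 3.83, 8.93, 14.03, 19.13]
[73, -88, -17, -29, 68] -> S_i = Random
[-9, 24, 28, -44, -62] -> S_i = Random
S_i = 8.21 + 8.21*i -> [8.21, 16.42, 24.63, 32.84, 41.05]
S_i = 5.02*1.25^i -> [5.02, 6.28, 7.84, 9.8, 12.26]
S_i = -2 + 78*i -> [-2, 76, 154, 232, 310]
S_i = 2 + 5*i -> [2, 7, 12, 17, 22]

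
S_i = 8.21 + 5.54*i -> [8.21, 13.75, 19.29, 24.83, 30.37]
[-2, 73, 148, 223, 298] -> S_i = -2 + 75*i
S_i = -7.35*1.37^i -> [-7.35, -10.07, -13.8, -18.9, -25.89]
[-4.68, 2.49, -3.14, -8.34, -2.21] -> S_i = Random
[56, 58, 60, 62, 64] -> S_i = 56 + 2*i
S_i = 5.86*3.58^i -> [5.86, 20.98, 75.1, 268.87, 962.56]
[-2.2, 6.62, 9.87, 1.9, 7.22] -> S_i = Random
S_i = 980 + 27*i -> [980, 1007, 1034, 1061, 1088]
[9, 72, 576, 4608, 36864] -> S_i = 9*8^i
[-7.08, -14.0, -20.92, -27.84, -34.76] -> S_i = -7.08 + -6.92*i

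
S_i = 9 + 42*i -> [9, 51, 93, 135, 177]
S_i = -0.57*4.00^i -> [-0.57, -2.28, -9.12, -36.48, -145.92]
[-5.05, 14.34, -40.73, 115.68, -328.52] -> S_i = -5.05*(-2.84)^i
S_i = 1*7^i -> [1, 7, 49, 343, 2401]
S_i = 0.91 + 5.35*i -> [0.91, 6.26, 11.61, 16.96, 22.31]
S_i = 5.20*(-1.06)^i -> [5.2, -5.51, 5.84, -6.19, 6.56]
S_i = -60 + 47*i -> [-60, -13, 34, 81, 128]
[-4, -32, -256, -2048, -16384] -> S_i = -4*8^i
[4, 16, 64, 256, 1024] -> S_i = 4*4^i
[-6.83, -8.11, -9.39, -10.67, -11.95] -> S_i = -6.83 + -1.28*i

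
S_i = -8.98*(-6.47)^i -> [-8.98, 58.1, -375.91, 2432.14, -15735.97]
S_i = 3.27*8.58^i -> [3.27, 28.06, 240.73, 2065.43, 17721.35]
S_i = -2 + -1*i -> [-2, -3, -4, -5, -6]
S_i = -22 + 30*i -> [-22, 8, 38, 68, 98]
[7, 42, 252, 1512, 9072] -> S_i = 7*6^i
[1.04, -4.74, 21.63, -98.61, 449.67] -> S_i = 1.04*(-4.56)^i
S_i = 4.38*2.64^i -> [4.38, 11.56, 30.53, 80.59, 212.76]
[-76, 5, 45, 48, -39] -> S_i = Random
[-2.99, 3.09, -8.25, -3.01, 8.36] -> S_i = Random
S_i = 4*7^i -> [4, 28, 196, 1372, 9604]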